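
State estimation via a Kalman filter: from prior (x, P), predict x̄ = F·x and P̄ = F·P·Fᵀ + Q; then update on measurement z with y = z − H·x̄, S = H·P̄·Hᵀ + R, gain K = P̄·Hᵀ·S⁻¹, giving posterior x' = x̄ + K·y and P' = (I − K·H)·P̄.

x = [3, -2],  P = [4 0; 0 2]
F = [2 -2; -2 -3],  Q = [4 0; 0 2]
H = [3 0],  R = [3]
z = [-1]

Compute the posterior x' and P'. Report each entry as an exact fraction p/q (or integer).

x̄ = F·x = [10, 0]
P̄ = F·P·Fᵀ + Q = [28 -4; -4 36]
y = z − H·x̄ = [-31]
S = H·P̄·Hᵀ + R = [255]
K = P̄·Hᵀ·S⁻¹ = [28/85; -4/85]
x' = x̄ + K·y = [-18/85, 124/85]
P' = (I − K·H)·P̄ = [28/85 -4/85; -4/85 3012/85]

x' = [-18/85, 124/85]
P' = [28/85 -4/85; -4/85 3012/85]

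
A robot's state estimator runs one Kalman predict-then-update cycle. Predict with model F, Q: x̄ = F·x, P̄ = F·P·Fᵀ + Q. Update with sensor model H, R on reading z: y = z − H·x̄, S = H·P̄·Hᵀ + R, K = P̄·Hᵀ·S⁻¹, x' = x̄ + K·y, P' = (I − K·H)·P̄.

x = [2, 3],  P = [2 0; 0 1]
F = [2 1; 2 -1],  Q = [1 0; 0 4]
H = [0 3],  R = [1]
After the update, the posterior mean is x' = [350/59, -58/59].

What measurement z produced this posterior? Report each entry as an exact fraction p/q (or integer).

x̄ = F·x = [7, 1]
P̄ = F·P·Fᵀ + Q = [10 7; 7 13]
S = H·P̄·Hᵀ + R = [118]
K = P̄·Hᵀ·S⁻¹ = [21/118; 39/118]
x' − x̄ = [-63/59, -117/59] = K·y
y = (KᵀK)⁻¹·Kᵀ·(x' − x̄) = [-6]
z = y + H·x̄ = [-6] + [3] = [-3]

z = [-3]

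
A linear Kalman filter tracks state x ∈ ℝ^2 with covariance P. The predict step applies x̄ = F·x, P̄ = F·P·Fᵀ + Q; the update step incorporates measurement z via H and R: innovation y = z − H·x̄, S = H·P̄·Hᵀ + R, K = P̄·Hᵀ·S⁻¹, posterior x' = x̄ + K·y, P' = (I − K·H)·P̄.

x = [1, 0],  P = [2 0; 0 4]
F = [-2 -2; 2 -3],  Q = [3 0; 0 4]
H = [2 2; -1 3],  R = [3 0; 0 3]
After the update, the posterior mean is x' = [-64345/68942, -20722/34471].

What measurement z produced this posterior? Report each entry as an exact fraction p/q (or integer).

x̄ = F·x = [-2, 2]
P̄ = F·P·Fᵀ + Q = [27 16; 16 48]
S = H·P̄·Hᵀ + R = [431 298; 298 366]
K = P̄·Hᵀ·S⁻¹ = [12609/34471 -16577/68942; 4352/34471 8512/34471]
x' − x̄ = [73539/68942, -89664/34471] = K·y
y = (KᵀK)⁻¹·Kᵀ·(x' − x̄) = [-3, -9]
z = y + H·x̄ = [-3, -9] + [0, 8] = [-3, -1]

z = [-3, -1]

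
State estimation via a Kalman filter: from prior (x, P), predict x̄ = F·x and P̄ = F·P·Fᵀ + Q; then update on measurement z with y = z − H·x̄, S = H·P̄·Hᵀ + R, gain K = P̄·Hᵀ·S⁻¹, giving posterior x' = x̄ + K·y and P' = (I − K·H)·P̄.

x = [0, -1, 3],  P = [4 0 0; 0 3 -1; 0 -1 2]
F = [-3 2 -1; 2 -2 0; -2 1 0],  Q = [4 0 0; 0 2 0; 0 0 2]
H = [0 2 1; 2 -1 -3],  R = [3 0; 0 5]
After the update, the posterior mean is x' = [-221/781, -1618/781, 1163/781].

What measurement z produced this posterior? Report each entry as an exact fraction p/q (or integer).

x̄ = F·x = [-5, 2, -1]
P̄ = F·P·Fᵀ + Q = [58 -38 31; -38 30 -22; 31 -22 21]
S = H·P̄·Hᵀ + R = [56 -59; -59 104]
K = P̄·Hᵀ·S⁻¹ = [-1081/2343 761/2343; 1592/2343 2/2343; -1153/2343 -181/2343]
x' − x̄ = [3684/781, -3180/781, 1944/781] = K·y
y = (KᵀK)⁻¹·Kᵀ·(x' − x̄) = [-6, 6]
z = y + H·x̄ = [-6, 6] + [3, -9] = [-3, -3]

z = [-3, -3]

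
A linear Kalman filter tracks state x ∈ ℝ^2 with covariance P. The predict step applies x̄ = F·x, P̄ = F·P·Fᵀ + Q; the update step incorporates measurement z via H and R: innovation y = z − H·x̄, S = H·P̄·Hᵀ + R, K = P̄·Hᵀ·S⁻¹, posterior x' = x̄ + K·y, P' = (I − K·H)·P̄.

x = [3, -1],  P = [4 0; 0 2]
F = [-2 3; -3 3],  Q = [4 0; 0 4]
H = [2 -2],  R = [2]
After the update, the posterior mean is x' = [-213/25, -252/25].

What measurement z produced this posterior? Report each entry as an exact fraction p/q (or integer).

z = [3]

x̄ = F·x = [-9, -12]
P̄ = F·P·Fᵀ + Q = [38 42; 42 58]
S = H·P̄·Hᵀ + R = [50]
K = P̄·Hᵀ·S⁻¹ = [-4/25; -16/25]
x' − x̄ = [12/25, 48/25] = K·y
y = (KᵀK)⁻¹·Kᵀ·(x' − x̄) = [-3]
z = y + H·x̄ = [-3] + [6] = [3]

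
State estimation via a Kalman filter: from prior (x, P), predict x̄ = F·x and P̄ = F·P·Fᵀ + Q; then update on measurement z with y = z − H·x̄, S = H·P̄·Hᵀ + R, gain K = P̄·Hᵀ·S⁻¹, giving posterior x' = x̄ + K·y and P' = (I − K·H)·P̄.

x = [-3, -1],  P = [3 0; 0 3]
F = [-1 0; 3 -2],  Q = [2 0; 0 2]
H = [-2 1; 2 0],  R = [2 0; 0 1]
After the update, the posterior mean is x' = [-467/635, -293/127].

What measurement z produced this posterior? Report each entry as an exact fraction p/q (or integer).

z = [-1, -2]

x̄ = F·x = [3, -7]
P̄ = F·P·Fᵀ + Q = [5 -9; -9 41]
S = H·P̄·Hᵀ + R = [99 -38; -38 21]
K = P̄·Hᵀ·S⁻¹ = [-19/635 268/635; 111/127 92/127]
x' − x̄ = [-2372/635, 596/127] = K·y
y = (KᵀK)⁻¹·Kᵀ·(x' − x̄) = [12, -8]
z = y + H·x̄ = [12, -8] + [-13, 6] = [-1, -2]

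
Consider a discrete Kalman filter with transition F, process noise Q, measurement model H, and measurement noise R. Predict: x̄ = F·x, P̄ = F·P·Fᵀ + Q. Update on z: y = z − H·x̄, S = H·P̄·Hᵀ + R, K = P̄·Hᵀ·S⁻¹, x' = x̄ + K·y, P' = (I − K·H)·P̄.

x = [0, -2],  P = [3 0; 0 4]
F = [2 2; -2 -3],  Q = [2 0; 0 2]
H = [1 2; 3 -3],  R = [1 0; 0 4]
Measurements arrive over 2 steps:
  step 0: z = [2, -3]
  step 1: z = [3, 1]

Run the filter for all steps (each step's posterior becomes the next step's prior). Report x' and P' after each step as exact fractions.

step 0: x' = [-17/608, 3053/3040], P' = [87/304 1/304; 1/304 713/4560]
step 1: x' = [6217513/5571011, 4086142/5571011], P' = [1546098/5571011 20482/5571011; 20482/5571011 851710/5571011]

step 0: x̄ = F·x = [-4, 6]
step 0: P̄ = F·P·Fᵀ + Q = [30 -36; -36 50]
step 0: y = z − H·x̄ = [-6, 27]
step 0: S = H·P̄·Hᵀ + R = [87 -318; -318 1372]
step 0: K = P̄·Hᵀ·S⁻¹ = [89/304 129/608; 1441/4560 -349/3040]
step 0: x' = x̄ + K·y = [-17/608, 3053/3040]
step 0: P' = (I − K·H)·P̄ = [87/304 1/304; 1/304 713/4560]
step 1: x̄ = F·x = [371/190, -8989/3040]
step 1: P̄ = F·P·Fᵀ + Q = [1082/285 -201/95; -201/95 6979/1520]
step 1: y = z − H·x̄ = [10581/1520, -8347/608]
step 1: S = H·P̄·Hᵀ + R = [16757/1140 -3421/152; -3421/152 35743/304]
step 1: K = P̄·Hᵀ·S⁻¹ = [1587062/5571011 1144212/5571011; 1723902/5571011 -623421/5571011]
step 1: x' = x̄ + K·y = [6217513/5571011, 4086142/5571011]
step 1: P' = (I − K·H)·P̄ = [1546098/5571011 20482/5571011; 20482/5571011 851710/5571011]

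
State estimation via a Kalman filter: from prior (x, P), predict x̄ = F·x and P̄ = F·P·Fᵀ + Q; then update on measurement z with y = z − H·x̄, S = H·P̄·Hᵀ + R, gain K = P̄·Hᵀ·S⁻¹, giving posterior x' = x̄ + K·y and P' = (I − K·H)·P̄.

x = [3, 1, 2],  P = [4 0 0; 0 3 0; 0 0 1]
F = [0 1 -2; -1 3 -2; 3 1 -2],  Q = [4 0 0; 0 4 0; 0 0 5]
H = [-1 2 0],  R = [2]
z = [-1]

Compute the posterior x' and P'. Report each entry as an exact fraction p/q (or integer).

x̄ = F·x = [-3, -4, 6]
P̄ = F·P·Fᵀ + Q = [11 13 7; 13 39 1; 7 1 48]
y = z − H·x̄ = [4]
S = H·P̄·Hᵀ + R = [117]
K = P̄·Hᵀ·S⁻¹ = [5/39; 5/9; -5/117]
x' = x̄ + K·y = [-97/39, -16/9, 682/117]
P' = (I − K·H)·P̄ = [118/13 14/3 298/39; 14/3 26/9 34/9; 298/39 34/9 5591/117]

x' = [-97/39, -16/9, 682/117]
P' = [118/13 14/3 298/39; 14/3 26/9 34/9; 298/39 34/9 5591/117]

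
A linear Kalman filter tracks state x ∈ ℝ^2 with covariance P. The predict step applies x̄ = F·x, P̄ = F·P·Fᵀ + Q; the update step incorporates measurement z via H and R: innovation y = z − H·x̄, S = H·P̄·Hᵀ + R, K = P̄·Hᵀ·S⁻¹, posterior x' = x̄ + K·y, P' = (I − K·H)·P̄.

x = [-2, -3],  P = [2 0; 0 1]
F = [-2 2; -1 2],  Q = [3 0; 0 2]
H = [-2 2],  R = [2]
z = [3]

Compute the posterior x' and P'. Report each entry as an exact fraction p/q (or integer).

x̄ = F·x = [-2, -4]
P̄ = F·P·Fᵀ + Q = [15 8; 8 8]
y = z − H·x̄ = [7]
S = H·P̄·Hᵀ + R = [30]
K = P̄·Hᵀ·S⁻¹ = [-7/15; 0]
x' = x̄ + K·y = [-79/15, -4]
P' = (I − K·H)·P̄ = [127/15 8; 8 8]

x' = [-79/15, -4]
P' = [127/15 8; 8 8]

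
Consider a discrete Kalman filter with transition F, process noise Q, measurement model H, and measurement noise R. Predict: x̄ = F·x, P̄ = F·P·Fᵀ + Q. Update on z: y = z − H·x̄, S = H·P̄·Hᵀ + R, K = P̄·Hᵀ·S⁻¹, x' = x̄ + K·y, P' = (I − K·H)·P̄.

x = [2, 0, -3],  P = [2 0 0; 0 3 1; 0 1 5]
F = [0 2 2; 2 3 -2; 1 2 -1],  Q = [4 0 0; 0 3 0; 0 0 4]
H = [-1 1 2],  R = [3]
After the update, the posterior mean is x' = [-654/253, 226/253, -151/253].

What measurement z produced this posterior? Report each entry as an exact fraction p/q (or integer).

z = [2]

x̄ = F·x = [-6, 10, 5]
P̄ = F·P·Fᵀ + Q = [44 0 4; 0 46 25; 4 25 19]
S = H·P̄·Hᵀ + R = [253]
K = P̄·Hᵀ·S⁻¹ = [-36/253; 96/253; 59/253]
x' − x̄ = [864/253, -2304/253, -1416/253] = K·y
y = (KᵀK)⁻¹·Kᵀ·(x' − x̄) = [-24]
z = y + H·x̄ = [-24] + [26] = [2]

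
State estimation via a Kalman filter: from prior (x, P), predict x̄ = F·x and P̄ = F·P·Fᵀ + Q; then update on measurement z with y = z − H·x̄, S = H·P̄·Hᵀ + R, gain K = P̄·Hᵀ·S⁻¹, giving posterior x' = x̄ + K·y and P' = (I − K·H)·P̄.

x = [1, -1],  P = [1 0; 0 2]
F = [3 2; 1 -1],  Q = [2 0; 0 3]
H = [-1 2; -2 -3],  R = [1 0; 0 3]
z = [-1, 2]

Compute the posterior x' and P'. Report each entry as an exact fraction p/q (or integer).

x̄ = F·x = [1, 2]
P̄ = F·P·Fᵀ + Q = [19 -1; -1 6]
y = z − H·x̄ = [-4, 10]
S = H·P̄·Hᵀ + R = [48 3; 3 121]
K = P̄·Hᵀ·S⁻¹ = [-812/1933 -539/1933; 1621/5799 -269/1933]
x' = x̄ + K·y = [-209/1933, -2956/5799]
P' = (I − K·H)·P̄ = [810/1933 -1/1933; -1/1933 809/5799]

x' = [-209/1933, -2956/5799]
P' = [810/1933 -1/1933; -1/1933 809/5799]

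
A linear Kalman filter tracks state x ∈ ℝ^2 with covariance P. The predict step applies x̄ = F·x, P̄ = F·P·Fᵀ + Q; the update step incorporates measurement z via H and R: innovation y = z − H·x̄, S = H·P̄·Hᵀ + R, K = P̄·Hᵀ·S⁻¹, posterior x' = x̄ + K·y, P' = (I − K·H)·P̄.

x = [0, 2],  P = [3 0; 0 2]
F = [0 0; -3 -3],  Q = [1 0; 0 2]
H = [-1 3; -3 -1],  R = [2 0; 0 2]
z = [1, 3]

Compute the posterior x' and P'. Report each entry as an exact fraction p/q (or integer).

x' = [-5/6, -3/118]
P' = [1/6 0; 0 47/236]

x̄ = F·x = [0, -6]
P̄ = F·P·Fᵀ + Q = [1 0; 0 47]
y = z − H·x̄ = [19, -3]
S = H·P̄·Hᵀ + R = [426 -138; -138 58]
K = P̄·Hᵀ·S⁻¹ = [-1/12 -1/4; 141/472 -47/472]
x' = x̄ + K·y = [-5/6, -3/118]
P' = (I − K·H)·P̄ = [1/6 0; 0 47/236]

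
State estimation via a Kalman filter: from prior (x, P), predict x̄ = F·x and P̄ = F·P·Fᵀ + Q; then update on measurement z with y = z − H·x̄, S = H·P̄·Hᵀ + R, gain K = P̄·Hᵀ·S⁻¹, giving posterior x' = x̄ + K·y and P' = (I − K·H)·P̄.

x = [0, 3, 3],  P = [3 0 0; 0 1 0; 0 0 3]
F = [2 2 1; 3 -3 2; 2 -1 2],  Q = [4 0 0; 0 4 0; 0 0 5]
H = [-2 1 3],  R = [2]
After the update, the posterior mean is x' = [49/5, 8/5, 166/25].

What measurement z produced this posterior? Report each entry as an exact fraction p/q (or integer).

z = [2]

x̄ = F·x = [9, -3, 3]
P̄ = F·P·Fᵀ + Q = [23 18 16; 18 52 33; 16 33 30]
S = H·P̄·Hᵀ + R = [350]
K = P̄·Hᵀ·S⁻¹ = [2/35; 23/70; 13/50]
x' − x̄ = [4/5, 23/5, 91/25] = K·y
y = (KᵀK)⁻¹·Kᵀ·(x' − x̄) = [14]
z = y + H·x̄ = [14] + [-12] = [2]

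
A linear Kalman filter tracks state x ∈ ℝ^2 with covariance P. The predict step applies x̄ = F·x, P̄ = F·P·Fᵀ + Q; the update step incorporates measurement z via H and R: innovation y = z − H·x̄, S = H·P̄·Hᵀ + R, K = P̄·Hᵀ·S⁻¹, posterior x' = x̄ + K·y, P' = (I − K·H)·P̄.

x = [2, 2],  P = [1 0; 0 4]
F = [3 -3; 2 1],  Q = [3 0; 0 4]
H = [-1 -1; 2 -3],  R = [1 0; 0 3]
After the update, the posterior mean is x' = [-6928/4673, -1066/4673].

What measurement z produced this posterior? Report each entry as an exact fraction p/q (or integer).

x̄ = F·x = [0, 6]
P̄ = F·P·Fᵀ + Q = [48 -6; -6 12]
S = H·P̄·Hᵀ + R = [49 -66; -66 375]
K = P̄·Hᵀ·S⁻¹ = [-2742/4673 938/4673; -1806/4673 -916/4673]
x' − x̄ = [-6928/4673, -29104/4673] = K·y
y = (KᵀK)⁻¹·Kᵀ·(x' − x̄) = [8, 16]
z = y + H·x̄ = [8, 16] + [-6, -18] = [2, -2]

z = [2, -2]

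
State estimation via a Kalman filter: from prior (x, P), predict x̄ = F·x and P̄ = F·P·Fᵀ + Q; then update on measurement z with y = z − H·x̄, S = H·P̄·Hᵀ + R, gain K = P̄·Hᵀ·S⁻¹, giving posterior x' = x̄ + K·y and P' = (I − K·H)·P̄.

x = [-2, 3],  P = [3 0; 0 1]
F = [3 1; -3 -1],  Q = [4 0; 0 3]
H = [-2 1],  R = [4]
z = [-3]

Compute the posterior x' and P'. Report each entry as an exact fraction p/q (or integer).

x̄ = F·x = [-3, 3]
P̄ = F·P·Fᵀ + Q = [32 -28; -28 31]
y = z − H·x̄ = [-12]
S = H·P̄·Hᵀ + R = [275]
K = P̄·Hᵀ·S⁻¹ = [-92/275; 87/275]
x' = x̄ + K·y = [279/275, -219/275]
P' = (I − K·H)·P̄ = [336/275 304/275; 304/275 956/275]

x' = [279/275, -219/275]
P' = [336/275 304/275; 304/275 956/275]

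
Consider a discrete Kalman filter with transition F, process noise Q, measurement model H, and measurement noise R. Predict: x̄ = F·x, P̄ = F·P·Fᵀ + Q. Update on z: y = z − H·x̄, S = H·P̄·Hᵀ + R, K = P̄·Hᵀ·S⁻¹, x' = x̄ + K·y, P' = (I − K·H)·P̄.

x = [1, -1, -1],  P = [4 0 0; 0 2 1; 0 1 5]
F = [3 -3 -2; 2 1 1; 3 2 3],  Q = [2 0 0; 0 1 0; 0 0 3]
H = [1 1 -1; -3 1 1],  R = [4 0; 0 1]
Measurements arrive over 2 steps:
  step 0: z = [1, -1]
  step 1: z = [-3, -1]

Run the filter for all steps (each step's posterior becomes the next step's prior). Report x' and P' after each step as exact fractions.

step 0: x̄ = F·x = [8, 0, -2]
step 0: P̄ = F·P·Fᵀ + Q = [88 3 -19; 3 26 48; -19 48 104]
step 0: y = z − H·x̄ = [-9, 25]
step 0: S = H·P̄·Hᵀ + R = [170 -424; -424 1115]
step 0: K = P̄·Hᵀ·S⁻¹ = [655/1629 -160/1629; 2125/3258 499/1629; 4991/9774 1865/4887]
step 0: x' = x̄ + K·y = [3137/1629, 5825/3258, 28783/9774]
step 0: P' = (I − K·H)·P̄ = [8834/543 9244/543 51614/1629; 9244/543 20071/1086 107177/3258; 51614/1629 107177/3258 611251/9774]
step 1: x̄ = F·x = [-53525/9774, 41951/4887, 59255/3258]
step 1: P̄ = F·P·Fᵀ + Q = [2668519/9774 -1613431/4887 -2356753/3258; -1613431/4887 1992539/4887 1451443/1629; -2356753/3258 1451443/1629 2123737/1086]
step 1: y = z − H·x̄ = [59033/4887, -216008/4887]
step 1: S = H·P̄·Hᵀ + R = [8037902/4887 -22480712/4887; -22480712/4887 63162599/4887]
step 1: K = P̄·Hᵀ·S⁻¹ = [-7555449/236583671 -36966643/236583671; 83907219/473167342 56835005/236583671; -151720625/473167342 64829786/236583671]
step 1: x' = x̄ + K·y = [494167917/473167342, 51055147/473167342, 521001411/236583671]
step 1: P' = (I − K·H)·P̄ = [806201517/473167342 369506539/236583671 1605658187/473167342; 369506539/236583671 963662521/473167342 1367046723/473167342; 1605658187/473167342 1367046723/473167342 1789793705/236583671]

step 0: x' = [3137/1629, 5825/3258, 28783/9774], P' = [8834/543 9244/543 51614/1629; 9244/543 20071/1086 107177/3258; 51614/1629 107177/3258 611251/9774]
step 1: x' = [494167917/473167342, 51055147/473167342, 521001411/236583671], P' = [806201517/473167342 369506539/236583671 1605658187/473167342; 369506539/236583671 963662521/473167342 1367046723/473167342; 1605658187/473167342 1367046723/473167342 1789793705/236583671]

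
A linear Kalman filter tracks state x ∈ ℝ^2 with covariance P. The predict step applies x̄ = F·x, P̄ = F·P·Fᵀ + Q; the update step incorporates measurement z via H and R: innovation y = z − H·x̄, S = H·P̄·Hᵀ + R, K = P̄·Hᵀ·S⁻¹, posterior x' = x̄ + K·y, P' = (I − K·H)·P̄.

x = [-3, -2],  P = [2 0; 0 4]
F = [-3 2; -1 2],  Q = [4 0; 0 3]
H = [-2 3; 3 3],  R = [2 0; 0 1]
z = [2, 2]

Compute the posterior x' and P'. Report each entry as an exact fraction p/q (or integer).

x' = [845/10369, 42872/72583]
P' = [1222/10369 -532/10369; -532/10369 6950/72583]

x̄ = F·x = [5, -1]
P̄ = F·P·Fᵀ + Q = [38 22; 22 21]
y = z − H·x̄ = [15, -10]
S = H·P̄·Hᵀ + R = [79 27; 27 928]
K = P̄·Hᵀ·S⁻¹ = [-2020/10369 2070/10369; 14149/72583 9678/72583]
x' = x̄ + K·y = [845/10369, 42872/72583]
P' = (I − K·H)·P̄ = [1222/10369 -532/10369; -532/10369 6950/72583]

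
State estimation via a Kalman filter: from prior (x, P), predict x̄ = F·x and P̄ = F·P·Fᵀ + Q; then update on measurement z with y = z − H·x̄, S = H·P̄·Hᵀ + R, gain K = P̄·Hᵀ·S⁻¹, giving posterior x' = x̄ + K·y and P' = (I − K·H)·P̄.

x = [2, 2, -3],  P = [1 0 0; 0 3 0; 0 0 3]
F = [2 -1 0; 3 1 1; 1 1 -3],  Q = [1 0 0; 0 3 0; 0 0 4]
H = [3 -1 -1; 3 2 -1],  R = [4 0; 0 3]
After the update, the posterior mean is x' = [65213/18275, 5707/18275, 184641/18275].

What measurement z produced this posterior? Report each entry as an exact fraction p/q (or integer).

z = [1, 1]

x̄ = F·x = [2, 5, 13]
P̄ = F·P·Fᵀ + Q = [8 3 -1; 3 18 -3; -1 -3 35]
S = H·P̄·Hᵀ + R = [111 89; 89 236]
K = P̄·Hᵀ·S⁻¹ = [2433/18275 1483/18275; -5688/18275 5862/18275; -4344/18275 -1769/18275]
x' − x̄ = [28663/18275, -85668/18275, -52934/18275] = K·y
y = (KᵀK)⁻¹·Kᵀ·(x' − x̄) = [13, -2]
z = y + H·x̄ = [13, -2] + [-12, 3] = [1, 1]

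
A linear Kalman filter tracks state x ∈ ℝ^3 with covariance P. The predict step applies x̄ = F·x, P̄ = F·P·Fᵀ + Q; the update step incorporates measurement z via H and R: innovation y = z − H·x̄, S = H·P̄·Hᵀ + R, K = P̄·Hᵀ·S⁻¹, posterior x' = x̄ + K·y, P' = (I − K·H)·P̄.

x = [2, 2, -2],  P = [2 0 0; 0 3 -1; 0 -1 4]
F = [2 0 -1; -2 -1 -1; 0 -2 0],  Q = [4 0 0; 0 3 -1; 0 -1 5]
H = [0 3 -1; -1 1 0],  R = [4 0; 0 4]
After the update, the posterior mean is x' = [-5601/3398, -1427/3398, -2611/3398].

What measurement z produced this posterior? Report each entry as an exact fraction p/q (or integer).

z = [-1, 3]

x̄ = F·x = [6, -4, -4]
P̄ = F·P·Fᵀ + Q = [16 -5 -2; -5 16 3; -2 3 17]
S = H·P̄·Hᵀ + R = [147 58; 58 46]
K = P̄·Hᵀ·S⁻¹ = [310/1699 -2333/3398; 426/1699 477/3398; -329/1699 1199/3398]
x' − x̄ = [-25989/3398, 12165/3398, 10981/3398] = K·y
y = (KᵀK)⁻¹·Kᵀ·(x' − x̄) = [7, 13]
z = y + H·x̄ = [7, 13] + [-8, -10] = [-1, 3]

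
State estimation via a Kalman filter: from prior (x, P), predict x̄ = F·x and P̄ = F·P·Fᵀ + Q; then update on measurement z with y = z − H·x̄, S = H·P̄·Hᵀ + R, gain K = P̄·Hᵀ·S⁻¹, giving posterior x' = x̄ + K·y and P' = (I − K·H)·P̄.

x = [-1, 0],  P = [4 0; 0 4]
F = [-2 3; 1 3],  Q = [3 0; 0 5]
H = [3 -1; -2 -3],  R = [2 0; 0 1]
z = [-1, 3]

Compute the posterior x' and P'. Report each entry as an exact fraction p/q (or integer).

x' = [-36554/68969, -44781/68969]
P' = [32239/206907 -15163/206907; -15163/206907 28837/206907]

x̄ = F·x = [2, -1]
P̄ = F·P·Fᵀ + Q = [55 28; 28 45]
y = z − H·x̄ = [-8, 4]
S = H·P̄·Hᵀ + R = [374 -391; -391 962]
K = P̄·Hᵀ·S⁻¹ = [55940/206907 -1117/12171; -37163/206907 -3305/12171]
x' = x̄ + K·y = [-36554/68969, -44781/68969]
P' = (I − K·H)·P̄ = [32239/206907 -15163/206907; -15163/206907 28837/206907]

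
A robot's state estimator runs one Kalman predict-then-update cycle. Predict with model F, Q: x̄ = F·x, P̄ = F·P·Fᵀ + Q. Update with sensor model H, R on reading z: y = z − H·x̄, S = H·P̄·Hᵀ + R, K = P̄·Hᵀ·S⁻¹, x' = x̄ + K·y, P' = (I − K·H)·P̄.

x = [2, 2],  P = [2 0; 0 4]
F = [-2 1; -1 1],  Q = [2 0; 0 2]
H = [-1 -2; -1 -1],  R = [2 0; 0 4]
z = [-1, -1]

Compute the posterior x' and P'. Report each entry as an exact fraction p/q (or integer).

x' = [-21/37, 32/37]
P' = [244/111 -104/111; -104/111 88/111]

x̄ = F·x = [-2, 0]
P̄ = F·P·Fᵀ + Q = [14 8; 8 8]
y = z − H·x̄ = [-3, -3]
S = H·P̄·Hᵀ + R = [80 54; 54 42]
K = P̄·Hᵀ·S⁻¹ = [-6/37 -35/111; -12/37 4/111]
x' = x̄ + K·y = [-21/37, 32/37]
P' = (I − K·H)·P̄ = [244/111 -104/111; -104/111 88/111]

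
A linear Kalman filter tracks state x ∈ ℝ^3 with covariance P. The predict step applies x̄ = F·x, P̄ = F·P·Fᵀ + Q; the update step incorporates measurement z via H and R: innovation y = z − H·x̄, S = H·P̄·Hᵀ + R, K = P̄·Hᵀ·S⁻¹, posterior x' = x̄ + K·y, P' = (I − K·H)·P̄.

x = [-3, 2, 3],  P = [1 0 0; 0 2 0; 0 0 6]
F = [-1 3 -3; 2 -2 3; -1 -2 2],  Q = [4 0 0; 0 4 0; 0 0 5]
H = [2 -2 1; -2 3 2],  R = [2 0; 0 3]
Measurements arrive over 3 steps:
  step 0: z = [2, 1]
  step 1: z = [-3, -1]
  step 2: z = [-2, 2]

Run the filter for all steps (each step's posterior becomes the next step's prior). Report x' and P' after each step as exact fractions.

step 0: x̄ = F·x = [0, -1, 5]
step 0: P̄ = F·P·Fᵀ + Q = [77 -68 -47; -68 70 42; -47 42 38]
step 0: y = z − H·x̄ = [-5, -6]
step 0: S = H·P̄·Hᵀ + R = [816 -1468; -1468 2789]
step 0: K = P̄·Hᵀ·S⁻¹ = [14191/120800 -3027/30200; -10693/60400 921/15100; 11017/30200 2251/7550]
step 0: x' = x̄ + K·y = [1693/120800, -29039/60400, 41891/30200]
step 0: P' = (I − K·H)·P̄ = [380371/120800 156367/60400 -26723/30200; 156367/60400 70859/30200 -12671/15100; -26723/30200 -12671/15100 6199/7550]
step 1: x̄ = F·x = [-678619/120800, 311117/60400, 449591/120800]
step 1: P̄ = F·P·Fᵀ + Q = [3614019/120800 -705317/60400 -3551391/120800; -705317/60400 365731/30200 624713/60400; -3551391/120800 624713/60400 5004299/120800]
step 1: y = z − H·x̄ = [357943/24160, -2121961/60400]
step 1: S = H·P̄·Hᵀ + R = [705419/4832 -3568357/12080; -3568357/12080 27083459/30200]
step 1: K = P̄·Hᵀ·S⁻¹ = [26464511/405757443 -60808466/405757443; -6897022/31212111 6830926/405757443; 156839105/405757443 129789004/405757443]
step 1: x' = x̄ + K·y = [248970271/405757443, 521672278/405757443, -725928941/405757443]
step 1: P' = (I − K·H)·P̄ = [1371525793/405757443 1134410188/405757443 -421302188/405757443; 1134410188/405757443 1026514150/405757443 -395114648/405757443; -421302188/405757443 -395114648/405757443 366053290/405757443]
step 2: x̄ = F·x = [3493833386/405757443, -907730279/135252481, -2744172709/405757443]
step 2: P̄ = F·P·Fᵀ + Q = [13305451933/405757443 -1752111540/135252481 -13280966999/405757443; -1752111540/135252481 1706712390/135252481 1606782890/135252481; -13280966999/405757443 1606782890/135252481 18354349456/405757443]
step 2: y = z − H·x̄ = [-3500463541/135252481, 1021766647/19321783]
step 2: S = H·P̄·Hᵀ + R = [20837878346/135252481 -6246645748/19321783; -6246645748/19321783 19100268947/19321783]
step 2: K = P̄·Hᵀ·S⁻¹ = [5549592145049/84011138455674 -6312413671366/42005569227837; -9248397173825/42005569227837 694519728290/42005569227837; 16221058260961/42005569227837 13445422036244/42005569227837]
step 2: x' = x̄ + K·y = [-87859613564429/84011138455674, -5830505221748/42005569227837, 7111524022244/42005569227837]
step 2: P' = (I − K·H)·P̄ = [283693074569717/84011138455674 117291828343565/42005569227837 -43559825737538/42005569227837; 117291828343565/42005569227837 106118302563080/42005569227837 -40843845908620/42005569227837; -43559825737538/42005569227837 -40843845908620/42005569227837 37874076179758/42005569227837]

step 0: x' = [1693/120800, -29039/60400, 41891/30200], P' = [380371/120800 156367/60400 -26723/30200; 156367/60400 70859/30200 -12671/15100; -26723/30200 -12671/15100 6199/7550]
step 1: x' = [248970271/405757443, 521672278/405757443, -725928941/405757443], P' = [1371525793/405757443 1134410188/405757443 -421302188/405757443; 1134410188/405757443 1026514150/405757443 -395114648/405757443; -421302188/405757443 -395114648/405757443 366053290/405757443]
step 2: x' = [-87859613564429/84011138455674, -5830505221748/42005569227837, 7111524022244/42005569227837], P' = [283693074569717/84011138455674 117291828343565/42005569227837 -43559825737538/42005569227837; 117291828343565/42005569227837 106118302563080/42005569227837 -40843845908620/42005569227837; -43559825737538/42005569227837 -40843845908620/42005569227837 37874076179758/42005569227837]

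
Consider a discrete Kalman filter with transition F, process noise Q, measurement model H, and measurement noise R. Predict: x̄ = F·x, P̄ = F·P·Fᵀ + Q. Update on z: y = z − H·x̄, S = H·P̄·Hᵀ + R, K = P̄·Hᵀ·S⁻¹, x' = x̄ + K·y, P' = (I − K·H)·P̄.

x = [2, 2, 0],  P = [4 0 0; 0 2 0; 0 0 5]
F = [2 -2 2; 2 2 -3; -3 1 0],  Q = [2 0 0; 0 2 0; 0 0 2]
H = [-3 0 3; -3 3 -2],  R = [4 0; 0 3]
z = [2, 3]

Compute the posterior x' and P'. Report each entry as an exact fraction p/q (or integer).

x' = [-51800/233417, 1010829/933668, 98940/233417]
P' = [154812/233417 209106/233417 105528/233417; 209106/233417 1562603/933668 195948/233417; 105528/233417 195948/233417 159648/233417]

x̄ = F·x = [0, 8, -4]
P̄ = F·P·Fᵀ + Q = [46 -22 -28; -22 71 -20; -28 -20 40]
y = z − H·x̄ = [14, -29]
S = H·P̄·Hᵀ + R = [1282 276; 276 1516]
K = P̄·Hᵀ·S⁻¹ = [-36963/233417 -16058/233417; -19737/466834 203651/933668; 40590/233417 -16012/233417]
x' = x̄ + K·y = [-51800/233417, 1010829/933668, 98940/233417]
P' = (I − K·H)·P̄ = [154812/233417 209106/233417 105528/233417; 209106/233417 1562603/933668 195948/233417; 105528/233417 195948/233417 159648/233417]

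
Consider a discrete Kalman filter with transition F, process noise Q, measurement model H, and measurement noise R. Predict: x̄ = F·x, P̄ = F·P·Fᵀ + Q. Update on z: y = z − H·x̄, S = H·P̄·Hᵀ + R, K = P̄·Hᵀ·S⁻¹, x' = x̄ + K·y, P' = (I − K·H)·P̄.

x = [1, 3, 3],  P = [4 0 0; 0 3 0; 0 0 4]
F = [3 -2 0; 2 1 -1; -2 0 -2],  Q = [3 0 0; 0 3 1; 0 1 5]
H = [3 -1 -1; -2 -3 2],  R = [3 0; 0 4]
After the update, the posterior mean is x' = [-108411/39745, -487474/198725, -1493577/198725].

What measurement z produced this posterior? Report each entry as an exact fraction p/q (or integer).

z = [2, -2]

x̄ = F·x = [-3, 2, -8]
P̄ = F·P·Fᵀ + Q = [51 18 -24; 18 26 -7; -24 -7 37]
S = H·P̄·Hᵀ + R = [547 -627; -627 1082]
K = P̄·Hᵀ·S⁻¹ = [8826/39745 -2379/39745; -42386/198725 -48071/198725; -20703/198725 14267/198725]
x' − x̄ = [10824/39745, -884924/198725, 96223/198725] = K·y
y = (KᵀK)⁻¹·Kᵀ·(x' − x̄) = [5, 14]
z = y + H·x̄ = [5, 14] + [-3, -16] = [2, -2]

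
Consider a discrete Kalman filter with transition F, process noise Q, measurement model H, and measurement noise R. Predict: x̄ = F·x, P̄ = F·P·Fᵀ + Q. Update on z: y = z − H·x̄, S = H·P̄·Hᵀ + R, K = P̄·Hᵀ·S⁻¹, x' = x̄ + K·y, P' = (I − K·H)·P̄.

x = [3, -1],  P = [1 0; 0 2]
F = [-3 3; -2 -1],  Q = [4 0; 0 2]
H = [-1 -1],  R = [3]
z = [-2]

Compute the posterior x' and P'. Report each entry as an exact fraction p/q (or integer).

x̄ = F·x = [-12, -5]
P̄ = F·P·Fᵀ + Q = [31 0; 0 8]
y = z − H·x̄ = [-19]
S = H·P̄·Hᵀ + R = [42]
K = P̄·Hᵀ·S⁻¹ = [-31/42; -4/21]
x' = x̄ + K·y = [85/42, -29/21]
P' = (I − K·H)·P̄ = [341/42 -124/21; -124/21 136/21]

x' = [85/42, -29/21]
P' = [341/42 -124/21; -124/21 136/21]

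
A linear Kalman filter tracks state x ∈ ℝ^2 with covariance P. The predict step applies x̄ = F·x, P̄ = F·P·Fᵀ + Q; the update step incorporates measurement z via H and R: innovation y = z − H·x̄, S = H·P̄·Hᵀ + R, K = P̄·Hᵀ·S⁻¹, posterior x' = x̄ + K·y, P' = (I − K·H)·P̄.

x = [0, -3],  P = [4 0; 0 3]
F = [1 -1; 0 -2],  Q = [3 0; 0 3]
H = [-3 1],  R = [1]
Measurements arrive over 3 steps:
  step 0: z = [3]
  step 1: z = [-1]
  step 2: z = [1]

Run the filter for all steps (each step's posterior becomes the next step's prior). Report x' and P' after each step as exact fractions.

step 0: x̄ = F·x = [3, 6]
step 0: P̄ = F·P·Fᵀ + Q = [10 6; 6 15]
step 0: y = z − H·x̄ = [6]
step 0: S = H·P̄·Hᵀ + R = [70]
step 0: K = P̄·Hᵀ·S⁻¹ = [-12/35; -3/70]
step 0: x' = x̄ + K·y = [33/35, 201/35]
step 0: P' = (I − K·H)·P̄ = [62/35 174/35; 174/35 1041/70]
step 1: x̄ = F·x = [-24/5, -402/35]
step 1: P̄ = F·P·Fᵀ + Q = [97/10 99/5; 99/5 2187/35]
step 1: y = z − H·x̄ = [-137/35]
step 1: S = H·P̄·Hᵀ + R = [2239/70]
step 1: K = P̄·Hᵀ·S⁻¹ = [-651/2239; 216/2239]
step 1: x' = x̄ + K·y = [-8199/2239, -26562/2239]
step 1: P' = (I − K·H)·P̄ = [15664/2239 46341/2239; 46341/2239 139239/2239]
step 2: x̄ = F·x = [18363/2239, 53124/2239]
step 2: P̄ = F·P·Fᵀ + Q = [68938/2239 185796/2239; 185796/2239 563673/2239]
step 2: y = z − H·x̄ = [4204/2239]
step 2: S = H·P̄·Hᵀ + R = [71578/2239]
step 2: K = P̄·Hᵀ·S⁻¹ = [-10509/35789; 6285/71578]
step 2: x' = x̄ + K·y = [273789/35789, 855054/35789]
step 2: P' = (I − K·H)·P̄ = [1003280/35789 2999331/35789; 2999331/35789 18002271/71578]

step 0: x' = [33/35, 201/35], P' = [62/35 174/35; 174/35 1041/70]
step 1: x' = [-8199/2239, -26562/2239], P' = [15664/2239 46341/2239; 46341/2239 139239/2239]
step 2: x' = [273789/35789, 855054/35789], P' = [1003280/35789 2999331/35789; 2999331/35789 18002271/71578]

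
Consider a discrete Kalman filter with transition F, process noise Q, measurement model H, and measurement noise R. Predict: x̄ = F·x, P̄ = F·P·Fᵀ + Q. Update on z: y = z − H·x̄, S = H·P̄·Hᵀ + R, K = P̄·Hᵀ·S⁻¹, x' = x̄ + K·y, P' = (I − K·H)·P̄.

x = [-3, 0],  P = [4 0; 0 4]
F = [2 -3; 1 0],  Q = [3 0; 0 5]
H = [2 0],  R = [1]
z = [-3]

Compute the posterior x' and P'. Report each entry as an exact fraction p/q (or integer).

x̄ = F·x = [-6, -3]
P̄ = F·P·Fᵀ + Q = [55 8; 8 9]
y = z − H·x̄ = [9]
S = H·P̄·Hᵀ + R = [221]
K = P̄·Hᵀ·S⁻¹ = [110/221; 16/221]
x' = x̄ + K·y = [-336/221, -519/221]
P' = (I − K·H)·P̄ = [55/221 8/221; 8/221 1733/221]

x' = [-336/221, -519/221]
P' = [55/221 8/221; 8/221 1733/221]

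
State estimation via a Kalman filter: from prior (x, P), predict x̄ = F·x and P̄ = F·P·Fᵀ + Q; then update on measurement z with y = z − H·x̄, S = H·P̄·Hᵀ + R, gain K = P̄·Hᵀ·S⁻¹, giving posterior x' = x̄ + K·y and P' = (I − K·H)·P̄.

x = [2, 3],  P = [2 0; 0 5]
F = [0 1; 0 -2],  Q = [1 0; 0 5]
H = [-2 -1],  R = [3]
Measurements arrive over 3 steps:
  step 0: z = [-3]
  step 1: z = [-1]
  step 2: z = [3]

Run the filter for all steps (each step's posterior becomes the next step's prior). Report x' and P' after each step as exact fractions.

step 0: x' = [7/2, -19/4], P' = [17/3 -65/6; -65/6 275/12]
step 1: x' = [-55/12, 119/12], P' = [283/12 -140/3; -140/3 1135/12]
step 2: x' = [113/12, -253/12], P' = [381/4 -190; -190 1525/4]

step 0: x̄ = F·x = [3, -6]
step 0: P̄ = F·P·Fᵀ + Q = [6 -10; -10 25]
step 0: y = z − H·x̄ = [-3]
step 0: S = H·P̄·Hᵀ + R = [12]
step 0: K = P̄·Hᵀ·S⁻¹ = [-1/6; -5/12]
step 0: x' = x̄ + K·y = [7/2, -19/4]
step 0: P' = (I − K·H)·P̄ = [17/3 -65/6; -65/6 275/12]
step 1: x̄ = F·x = [-19/4, 19/2]
step 1: P̄ = F·P·Fᵀ + Q = [287/12 -275/6; -275/6 290/3]
step 1: y = z − H·x̄ = [-1]
step 1: S = H·P̄·Hᵀ + R = [12]
step 1: K = P̄·Hᵀ·S⁻¹ = [-1/6; -5/12]
step 1: x' = x̄ + K·y = [-55/12, 119/12]
step 1: P' = (I − K·H)·P̄ = [283/12 -140/3; -140/3 1135/12]
step 2: x̄ = F·x = [119/12, -119/6]
step 2: P̄ = F·P·Fᵀ + Q = [1147/12 -1135/6; -1135/6 1150/3]
step 2: y = z − H·x̄ = [3]
step 2: S = H·P̄·Hᵀ + R = [12]
step 2: K = P̄·Hᵀ·S⁻¹ = [-1/6; -5/12]
step 2: x' = x̄ + K·y = [113/12, -253/12]
step 2: P' = (I − K·H)·P̄ = [381/4 -190; -190 1525/4]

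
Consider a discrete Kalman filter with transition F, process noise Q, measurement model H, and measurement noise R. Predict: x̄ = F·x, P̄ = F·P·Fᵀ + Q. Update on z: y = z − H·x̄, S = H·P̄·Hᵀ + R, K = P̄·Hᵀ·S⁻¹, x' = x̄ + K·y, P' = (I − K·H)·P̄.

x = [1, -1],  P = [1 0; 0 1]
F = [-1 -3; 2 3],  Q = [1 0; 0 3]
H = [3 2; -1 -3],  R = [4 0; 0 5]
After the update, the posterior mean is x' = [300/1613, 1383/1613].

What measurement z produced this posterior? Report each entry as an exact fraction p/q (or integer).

z = [2, -3]

x̄ = F·x = [2, -1]
P̄ = F·P·Fᵀ + Q = [11 -11; -11 16]
S = H·P̄·Hᵀ + R = [35 -8; -8 94]
K = P̄·Hᵀ·S⁻¹ = [605/1613 429/1613; -195/1613 -1303/3226]
x' − x̄ = [-2926/1613, 2996/1613] = K·y
y = (KᵀK)⁻¹·Kᵀ·(x' − x̄) = [-2, -4]
z = y + H·x̄ = [-2, -4] + [4, 1] = [2, -3]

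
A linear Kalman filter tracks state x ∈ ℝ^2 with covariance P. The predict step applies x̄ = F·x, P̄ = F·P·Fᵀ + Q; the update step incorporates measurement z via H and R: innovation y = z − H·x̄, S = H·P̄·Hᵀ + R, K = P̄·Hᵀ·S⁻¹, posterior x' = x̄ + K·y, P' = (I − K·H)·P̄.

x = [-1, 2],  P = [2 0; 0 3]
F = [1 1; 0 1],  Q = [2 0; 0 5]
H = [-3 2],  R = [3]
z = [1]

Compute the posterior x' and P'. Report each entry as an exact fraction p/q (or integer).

x̄ = F·x = [1, 2]
P̄ = F·P·Fᵀ + Q = [7 3; 3 8]
y = z − H·x̄ = [0]
S = H·P̄·Hᵀ + R = [62]
K = P̄·Hᵀ·S⁻¹ = [-15/62; 7/62]
x' = x̄ + K·y = [1, 2]
P' = (I − K·H)·P̄ = [209/62 291/62; 291/62 447/62]

x' = [1, 2]
P' = [209/62 291/62; 291/62 447/62]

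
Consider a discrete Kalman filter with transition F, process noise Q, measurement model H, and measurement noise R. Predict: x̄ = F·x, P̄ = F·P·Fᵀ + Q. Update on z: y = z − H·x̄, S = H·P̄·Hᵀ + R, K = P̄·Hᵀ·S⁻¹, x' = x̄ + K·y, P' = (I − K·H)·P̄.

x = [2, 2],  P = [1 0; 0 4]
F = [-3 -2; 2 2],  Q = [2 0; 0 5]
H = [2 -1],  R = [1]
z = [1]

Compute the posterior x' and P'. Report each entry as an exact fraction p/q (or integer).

x' = [-8/111, -75/74]
P' = [109/111 60/37; 60/37 263/74]

x̄ = F·x = [-10, 8]
P̄ = F·P·Fᵀ + Q = [27 -22; -22 25]
y = z − H·x̄ = [29]
S = H·P̄·Hᵀ + R = [222]
K = P̄·Hᵀ·S⁻¹ = [38/111; -23/74]
x' = x̄ + K·y = [-8/111, -75/74]
P' = (I − K·H)·P̄ = [109/111 60/37; 60/37 263/74]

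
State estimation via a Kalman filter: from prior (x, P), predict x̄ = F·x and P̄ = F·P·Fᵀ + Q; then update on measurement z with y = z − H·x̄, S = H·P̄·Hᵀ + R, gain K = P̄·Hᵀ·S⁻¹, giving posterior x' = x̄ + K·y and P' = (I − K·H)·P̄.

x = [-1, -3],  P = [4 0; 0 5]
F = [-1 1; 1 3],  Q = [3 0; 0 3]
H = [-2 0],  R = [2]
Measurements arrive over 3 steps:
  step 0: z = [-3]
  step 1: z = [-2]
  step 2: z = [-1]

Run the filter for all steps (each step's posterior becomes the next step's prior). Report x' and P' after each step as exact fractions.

step 0: x' = [34/25, -173/25], P' = [12/25 11/25; 11/25 1058/25]
step 1: x' = [2039/2271, 14221/2271], P' = [1123/2271 3140/2271; 3140/2271 90109/2271]
step 2: x' = [103947/185801, 1099470/185801], P' = [91765/185801 262924/185801; 262924/185801 7660955/185801]

step 0: x̄ = F·x = [-2, -10]
step 0: P̄ = F·P·Fᵀ + Q = [12 11; 11 52]
step 0: y = z − H·x̄ = [-7]
step 0: S = H·P̄·Hᵀ + R = [50]
step 0: K = P̄·Hᵀ·S⁻¹ = [-12/25; -11/25]
step 0: x' = x̄ + K·y = [34/25, -173/25]
step 0: P' = (I − K·H)·P̄ = [12/25 11/25; 11/25 1058/25]
step 1: x̄ = F·x = [-207/25, -97/5]
step 1: P̄ = F·P·Fᵀ + Q = [1123/25 628/5; 628/5 387]
step 1: y = z − H·x̄ = [-464/25]
step 1: S = H·P̄·Hᵀ + R = [4542/25]
step 1: K = P̄·Hᵀ·S⁻¹ = [-1123/2271; -3140/2271]
step 1: x' = x̄ + K·y = [2039/2271, 14221/2271]
step 1: P' = (I − K·H)·P̄ = [1123/2271 3140/2271; 3140/2271 90109/2271]
step 2: x̄ = F·x = [12182/2271, 44702/2271]
step 2: P̄ = F·P·Fᵀ + Q = [91765/2271 262924/2271; 262924/2271 837757/2271]
step 2: y = z − H·x̄ = [22093/2271]
step 2: S = H·P̄·Hᵀ + R = [371602/2271]
step 2: K = P̄·Hᵀ·S⁻¹ = [-91765/185801; -262924/185801]
step 2: x' = x̄ + K·y = [103947/185801, 1099470/185801]
step 2: P' = (I − K·H)·P̄ = [91765/185801 262924/185801; 262924/185801 7660955/185801]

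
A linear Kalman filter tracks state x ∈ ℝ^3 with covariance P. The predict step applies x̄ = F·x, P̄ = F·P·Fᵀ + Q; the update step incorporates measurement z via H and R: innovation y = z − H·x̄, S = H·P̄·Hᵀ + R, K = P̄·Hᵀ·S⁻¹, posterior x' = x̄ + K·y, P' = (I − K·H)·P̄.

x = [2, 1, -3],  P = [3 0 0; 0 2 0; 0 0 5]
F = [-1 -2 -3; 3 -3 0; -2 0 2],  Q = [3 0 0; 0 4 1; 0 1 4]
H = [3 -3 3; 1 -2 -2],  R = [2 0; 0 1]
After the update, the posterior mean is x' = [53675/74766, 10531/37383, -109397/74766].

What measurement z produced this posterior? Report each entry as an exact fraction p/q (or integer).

x̄ = F·x = [5, 3, -10]
P̄ = F·P·Fᵀ + Q = [59 3 -24; 3 49 -17; -24 -17 36]
S = H·P̄·Hᵀ + R = [1118 300; 300 348]
K = P̄·Hᵀ·S⁻¹ = [259/24922 42059/149532; -1978/12461 -5749/149532; 4073/24922 -11927/37383]
x' − x̄ = [-320155/74766, -101618/37383, 638263/74766] = K·y
y = (KᵀK)⁻¹·Kᵀ·(x' − x̄) = [21, -16]
z = y + H·x̄ = [21, -16] + [-24, 19] = [-3, 3]

z = [-3, 3]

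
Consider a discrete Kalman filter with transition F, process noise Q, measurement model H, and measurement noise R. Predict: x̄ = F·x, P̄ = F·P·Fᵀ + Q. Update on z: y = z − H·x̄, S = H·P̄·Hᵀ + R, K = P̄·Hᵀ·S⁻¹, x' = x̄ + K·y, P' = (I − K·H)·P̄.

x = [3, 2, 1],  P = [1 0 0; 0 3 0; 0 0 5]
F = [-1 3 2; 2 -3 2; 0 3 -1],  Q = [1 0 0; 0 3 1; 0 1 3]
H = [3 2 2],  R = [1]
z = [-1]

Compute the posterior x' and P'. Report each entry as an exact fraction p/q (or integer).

x' = [-310/101, 157/101, 260/101]
P' = [3125/606 -2307/202 2315/606; -2307/202 10881/202 -7419/202; 2315/606 -7419/202 18809/606]

x̄ = F·x = [5, 2, 5]
P̄ = F·P·Fᵀ + Q = [49 -9 17; -9 54 -36; 17 -36 35]
y = z − H·x̄ = [-30]
S = H·P̄·Hᵀ + R = [606]
K = P̄·Hᵀ·S⁻¹ = [163/606; 3/202; 49/606]
x' = x̄ + K·y = [-310/101, 157/101, 260/101]
P' = (I − K·H)·P̄ = [3125/606 -2307/202 2315/606; -2307/202 10881/202 -7419/202; 2315/606 -7419/202 18809/606]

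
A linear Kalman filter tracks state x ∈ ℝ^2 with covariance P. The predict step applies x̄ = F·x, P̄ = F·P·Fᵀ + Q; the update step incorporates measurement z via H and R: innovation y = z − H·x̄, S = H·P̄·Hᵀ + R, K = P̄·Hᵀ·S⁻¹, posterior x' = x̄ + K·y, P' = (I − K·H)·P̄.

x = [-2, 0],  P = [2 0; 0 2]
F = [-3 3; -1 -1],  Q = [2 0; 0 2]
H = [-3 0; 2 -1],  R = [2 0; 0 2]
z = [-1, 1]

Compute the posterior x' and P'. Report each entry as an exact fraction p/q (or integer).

x' = [183/382, 179/382]
P' = [38/191 57/191; 57/191 372/191]

x̄ = F·x = [6, 2]
P̄ = F·P·Fᵀ + Q = [38 0; 0 6]
y = z − H·x̄ = [17, -9]
S = H·P̄·Hᵀ + R = [344 -228; -228 160]
K = P̄·Hᵀ·S⁻¹ = [-57/191 19/382; -171/382 -129/191]
x' = x̄ + K·y = [183/382, 179/382]
P' = (I − K·H)·P̄ = [38/191 57/191; 57/191 372/191]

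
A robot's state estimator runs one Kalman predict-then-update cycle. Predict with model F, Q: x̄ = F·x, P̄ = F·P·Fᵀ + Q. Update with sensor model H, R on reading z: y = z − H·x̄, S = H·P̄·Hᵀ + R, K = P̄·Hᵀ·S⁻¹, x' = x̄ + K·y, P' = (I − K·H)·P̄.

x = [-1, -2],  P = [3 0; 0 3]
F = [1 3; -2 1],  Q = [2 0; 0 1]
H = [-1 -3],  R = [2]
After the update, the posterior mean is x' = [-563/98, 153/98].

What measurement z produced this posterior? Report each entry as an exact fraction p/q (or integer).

x̄ = F·x = [-7, 0]
P̄ = F·P·Fᵀ + Q = [32 3; 3 16]
S = H·P̄·Hᵀ + R = [196]
K = P̄·Hᵀ·S⁻¹ = [-41/196; -51/196]
x' − x̄ = [123/98, 153/98] = K·y
y = (KᵀK)⁻¹·Kᵀ·(x' − x̄) = [-6]
z = y + H·x̄ = [-6] + [7] = [1]

z = [1]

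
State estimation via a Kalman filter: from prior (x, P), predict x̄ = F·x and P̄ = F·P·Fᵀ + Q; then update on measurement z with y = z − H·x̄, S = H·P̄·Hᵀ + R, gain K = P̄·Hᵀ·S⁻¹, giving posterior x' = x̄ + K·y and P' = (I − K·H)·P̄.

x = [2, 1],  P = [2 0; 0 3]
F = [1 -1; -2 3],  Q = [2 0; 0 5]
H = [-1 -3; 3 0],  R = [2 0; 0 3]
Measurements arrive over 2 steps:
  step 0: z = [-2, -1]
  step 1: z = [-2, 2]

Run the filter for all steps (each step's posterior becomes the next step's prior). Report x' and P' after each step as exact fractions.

step 0: x̄ = F·x = [1, -1]
step 0: P̄ = F·P·Fᵀ + Q = [7 -13; -13 40]
step 0: y = z − H·x̄ = [-4, -4]
step 0: S = H·P̄·Hᵀ + R = [291 96; 96 66]
step 0: K = P̄·Hᵀ·S⁻¹ = [16/1665 1013/3330; -553/1665 -359/3330]
step 0: x' = x̄ + K·y = [-85/333, 253/333]
step 0: P' = (I − K·H)·P̄ = [1013/3330 -359/3330; -359/3330 857/3330]
step 1: x̄ = F·x = [-338/333, 929/333]
step 1: P̄ = F·P·Fᵀ + Q = [4624/1665 -3196/1665; -3196/1665 32723/3330]
step 1: y = z − H·x̄ = [1783/333, 560/111]
step 1: S = H·P̄·Hᵀ + R = [272063/3330 4964/555; 4964/555 5179/185]
step 1: K = P̄·Hᵀ·S⁻¹ = [9928/2449967 725968/2449967; -799249/2449967 -248608/2449967]
step 1: x' = x̄ + K·y = [1228946/2449967, 1301192/2449967]
step 1: P' = (I − K·H)·P̄ = [725968/2449967 -248608/2449967; -248608/2449967 615702/2449967]

step 0: x' = [-85/333, 253/333], P' = [1013/3330 -359/3330; -359/3330 857/3330]
step 1: x' = [1228946/2449967, 1301192/2449967], P' = [725968/2449967 -248608/2449967; -248608/2449967 615702/2449967]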